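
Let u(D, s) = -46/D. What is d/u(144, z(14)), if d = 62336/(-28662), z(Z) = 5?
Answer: 748032/109871 ≈ 6.8083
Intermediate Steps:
d = -31168/14331 (d = 62336*(-1/28662) = -31168/14331 ≈ -2.1749)
d/u(144, z(14)) = -31168/(14331*((-46/144))) = -31168/(14331*((-46*1/144))) = -31168/(14331*(-23/72)) = -31168/14331*(-72/23) = 748032/109871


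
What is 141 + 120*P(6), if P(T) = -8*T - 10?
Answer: -6819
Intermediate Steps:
P(T) = -10 - 8*T
141 + 120*P(6) = 141 + 120*(-10 - 8*6) = 141 + 120*(-10 - 48) = 141 + 120*(-58) = 141 - 6960 = -6819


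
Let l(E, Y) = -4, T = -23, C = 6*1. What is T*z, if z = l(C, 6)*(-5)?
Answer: -460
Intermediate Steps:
C = 6
z = 20 (z = -4*(-5) = 20)
T*z = -23*20 = -460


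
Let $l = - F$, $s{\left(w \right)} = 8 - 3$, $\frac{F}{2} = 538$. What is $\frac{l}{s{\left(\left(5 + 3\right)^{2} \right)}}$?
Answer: $- \frac{1076}{5} \approx -215.2$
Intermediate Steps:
$F = 1076$ ($F = 2 \cdot 538 = 1076$)
$s{\left(w \right)} = 5$ ($s{\left(w \right)} = 8 - 3 = 5$)
$l = -1076$ ($l = \left(-1\right) 1076 = -1076$)
$\frac{l}{s{\left(\left(5 + 3\right)^{2} \right)}} = - \frac{1076}{5}$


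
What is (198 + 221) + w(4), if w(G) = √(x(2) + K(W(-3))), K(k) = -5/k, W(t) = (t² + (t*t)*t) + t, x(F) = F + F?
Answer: 419 + √1869/21 ≈ 421.06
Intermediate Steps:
x(F) = 2*F
W(t) = t + t² + t³ (W(t) = (t² + t²*t) + t = (t² + t³) + t = t + t² + t³)
w(G) = √1869/21 (w(G) = √(2*2 - 5*(-1/(3*(1 - 3 + (-3)²)))) = √(4 - 5*(-1/(3*(1 - 3 + 9)))) = √(4 - 5/((-3*7))) = √(4 - 5/(-21)) = √(4 - 5*(-1/21)) = √(4 + 5/21) = √(89/21) = √1869/21)
(198 + 221) + w(4) = (198 + 221) + √1869/21 = 419 + √1869/21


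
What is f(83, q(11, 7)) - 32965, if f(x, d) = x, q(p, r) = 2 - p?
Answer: -32882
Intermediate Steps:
f(83, q(11, 7)) - 32965 = 83 - 32965 = -32882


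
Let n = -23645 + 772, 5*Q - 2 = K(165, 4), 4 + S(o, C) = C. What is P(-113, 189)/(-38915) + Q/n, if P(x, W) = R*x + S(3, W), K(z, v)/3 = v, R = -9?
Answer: -27602308/890102795 ≈ -0.031010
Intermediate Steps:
S(o, C) = -4 + C
K(z, v) = 3*v
P(x, W) = -4 + W - 9*x (P(x, W) = -9*x + (-4 + W) = -4 + W - 9*x)
Q = 14/5 (Q = ⅖ + (3*4)/5 = ⅖ + (⅕)*12 = ⅖ + 12/5 = 14/5 ≈ 2.8000)
n = -22873
P(-113, 189)/(-38915) + Q/n = (-4 + 189 - 9*(-113))/(-38915) + (14/5)/(-22873) = (-4 + 189 + 1017)*(-1/38915) + (14/5)*(-1/22873) = 1202*(-1/38915) - 14/114365 = -1202/38915 - 14/114365 = -27602308/890102795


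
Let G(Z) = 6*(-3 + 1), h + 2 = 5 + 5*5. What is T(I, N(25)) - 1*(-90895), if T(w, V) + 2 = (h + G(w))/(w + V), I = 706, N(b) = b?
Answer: 66442799/731 ≈ 90893.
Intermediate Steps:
h = 28 (h = -2 + (5 + 5*5) = -2 + (5 + 25) = -2 + 30 = 28)
G(Z) = -12 (G(Z) = 6*(-2) = -12)
T(w, V) = -2 + 16/(V + w) (T(w, V) = -2 + (28 - 12)/(w + V) = -2 + 16/(V + w))
T(I, N(25)) - 1*(-90895) = 2*(8 - 1*25 - 1*706)/(25 + 706) - 1*(-90895) = 2*(8 - 25 - 706)/731 + 90895 = 2*(1/731)*(-723) + 90895 = -1446/731 + 90895 = 66442799/731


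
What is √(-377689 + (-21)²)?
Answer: 4*I*√23578 ≈ 614.21*I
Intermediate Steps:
√(-377689 + (-21)²) = √(-377689 + 441) = √(-377248) = 4*I*√23578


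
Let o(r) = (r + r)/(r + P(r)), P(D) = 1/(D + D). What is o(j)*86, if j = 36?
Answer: 445824/2593 ≈ 171.93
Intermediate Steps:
P(D) = 1/(2*D)
o(r) = 2*r/(r + 1/(2*r)) (o(r) = (r + r)/(r + 1/(2*r)) = (2*r)/(r + 1/(2*r)) = 2*r/(r + 1/(2*r)))
o(j)*86 = (4*36²/(1 + 2*36²))*86 = (4*1296/(1 + 2*1296))*86 = (4*1296/(1 + 2592))*86 = (4*1296/2593)*86 = (4*1296*(1/2593))*86 = (5184/2593)*86 = 445824/2593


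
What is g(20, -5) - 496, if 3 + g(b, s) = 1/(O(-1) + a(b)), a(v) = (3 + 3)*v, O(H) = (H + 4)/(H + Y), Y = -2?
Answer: -59380/119 ≈ -498.99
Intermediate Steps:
O(H) = (4 + H)/(-2 + H) (O(H) = (H + 4)/(H - 2) = (4 + H)/(-2 + H))
a(v) = 6*v
g(b, s) = -3 + 1/(-1 + 6*b) (g(b, s) = -3 + 1/((4 - 1)/(-2 - 1) + 6*b) = -3 + 1/(3/(-3) + 6*b) = -3 + 1/(-⅓*3 + 6*b) = -3 + 1/(-1 + 6*b))
g(20, -5) - 496 = 2*(2 - 9*20)/(-1 + 6*20) - 496 = 2*(2 - 180)/(-1 + 120) - 496 = 2*(-178)/119 - 496 = 2*(1/119)*(-178) - 496 = -356/119 - 496 = -59380/119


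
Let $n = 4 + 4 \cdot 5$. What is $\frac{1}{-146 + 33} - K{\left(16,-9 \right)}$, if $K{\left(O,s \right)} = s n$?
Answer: $\frac{24407}{113} \approx 215.99$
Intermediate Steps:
$n = 24$ ($n = 4 + 20 = 24$)
$K{\left(O,s \right)} = 24 s$ ($K{\left(O,s \right)} = s 24 = 24 s$)
$\frac{1}{-146 + 33} - K{\left(16,-9 \right)} = \frac{1}{-146 + 33} - 24 \left(-9\right) = \frac{1}{-113} - -216 = - \frac{1}{113} + 216 = \frac{24407}{113}$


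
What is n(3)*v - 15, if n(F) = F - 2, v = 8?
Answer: -7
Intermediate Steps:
n(F) = -2 + F
n(3)*v - 15 = (-2 + 3)*8 - 15 = 1*8 - 15 = 8 - 15 = -7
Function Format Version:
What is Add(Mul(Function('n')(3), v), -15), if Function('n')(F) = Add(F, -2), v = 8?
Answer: -7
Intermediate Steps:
Function('n')(F) = Add(-2, F)
Add(Mul(Function('n')(3), v), -15) = Add(Mul(Add(-2, 3), 8), -15) = Add(Mul(1, 8), -15) = Add(8, -15) = -7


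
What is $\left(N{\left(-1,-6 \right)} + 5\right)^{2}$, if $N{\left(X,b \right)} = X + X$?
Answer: $9$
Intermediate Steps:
$N{\left(X,b \right)} = 2 X$
$\left(N{\left(-1,-6 \right)} + 5\right)^{2} = \left(2 \left(-1\right) + 5\right)^{2} = \left(-2 + 5\right)^{2} = 3^{2} = 9$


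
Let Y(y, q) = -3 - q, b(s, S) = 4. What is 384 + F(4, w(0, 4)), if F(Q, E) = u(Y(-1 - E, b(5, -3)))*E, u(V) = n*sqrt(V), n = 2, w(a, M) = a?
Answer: 384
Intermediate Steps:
u(V) = 2*sqrt(V)
F(Q, E) = 2*I*E*sqrt(7) (F(Q, E) = (2*sqrt(-3 - 1*4))*E = (2*sqrt(-3 - 4))*E = (2*sqrt(-7))*E = (2*(I*sqrt(7)))*E = (2*I*sqrt(7))*E = 2*I*E*sqrt(7))
384 + F(4, w(0, 4)) = 384 + 2*I*0*sqrt(7) = 384 + 0 = 384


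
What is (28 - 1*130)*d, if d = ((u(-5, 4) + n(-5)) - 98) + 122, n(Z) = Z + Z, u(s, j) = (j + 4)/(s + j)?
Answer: -612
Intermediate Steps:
u(s, j) = (4 + j)/(j + s)
n(Z) = 2*Z
d = 6 (d = (((4 + 4)/(4 - 5) + 2*(-5)) - 98) + 122 = ((8/(-1) - 10) - 98) + 122 = ((-1*8 - 10) - 98) + 122 = ((-8 - 10) - 98) + 122 = (-18 - 98) + 122 = -116 + 122 = 6)
(28 - 1*130)*d = (28 - 1*130)*6 = (28 - 130)*6 = -102*6 = -612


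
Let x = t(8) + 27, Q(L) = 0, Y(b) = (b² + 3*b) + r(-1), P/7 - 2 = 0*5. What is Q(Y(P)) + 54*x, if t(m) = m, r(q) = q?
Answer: 1890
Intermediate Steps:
P = 14 (P = 14 + 7*(0*5) = 14 + 7*0 = 14 + 0 = 14)
Y(b) = -1 + b² + 3*b (Y(b) = (b² + 3*b) - 1 = -1 + b² + 3*b)
x = 35 (x = 8 + 27 = 35)
Q(Y(P)) + 54*x = 0 + 54*35 = 0 + 1890 = 1890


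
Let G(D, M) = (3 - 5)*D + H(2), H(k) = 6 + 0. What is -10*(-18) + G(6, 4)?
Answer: 174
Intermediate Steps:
H(k) = 6
G(D, M) = 6 - 2*D (G(D, M) = (3 - 5)*D + 6 = -2*D + 6 = 6 - 2*D)
-10*(-18) + G(6, 4) = -10*(-18) + (6 - 2*6) = 180 + (6 - 12) = 180 - 6 = 174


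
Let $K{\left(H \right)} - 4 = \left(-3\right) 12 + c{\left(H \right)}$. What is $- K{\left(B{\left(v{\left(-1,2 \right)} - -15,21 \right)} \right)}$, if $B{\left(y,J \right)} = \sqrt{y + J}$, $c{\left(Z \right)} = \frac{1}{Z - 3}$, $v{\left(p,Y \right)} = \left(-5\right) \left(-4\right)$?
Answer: $\frac{1501}{47} - \frac{2 \sqrt{14}}{47} \approx 31.777$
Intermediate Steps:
$v{\left(p,Y \right)} = 20$
$c{\left(Z \right)} = \frac{1}{-3 + Z}$
$B{\left(y,J \right)} = \sqrt{J + y}$
$K{\left(H \right)} = -32 + \frac{1}{-3 + H}$ ($K{\left(H \right)} = 4 + \left(\left(-3\right) 12 + \frac{1}{-3 + H}\right) = 4 - \left(36 - \frac{1}{-3 + H}\right) = -32 + \frac{1}{-3 + H}$)
$- K{\left(B{\left(v{\left(-1,2 \right)} - -15,21 \right)} \right)} = - \frac{97 - 32 \sqrt{21 + \left(20 - -15\right)}}{-3 + \sqrt{21 + \left(20 - -15\right)}} = - \frac{97 - 32 \sqrt{21 + \left(20 + 15\right)}}{-3 + \sqrt{21 + \left(20 + 15\right)}} = - \frac{97 - 32 \sqrt{21 + 35}}{-3 + \sqrt{21 + 35}} = - \frac{97 - 32 \sqrt{56}}{-3 + \sqrt{56}} = - \frac{97 - 32 \cdot 2 \sqrt{14}}{-3 + 2 \sqrt{14}} = - \frac{97 - 64 \sqrt{14}}{-3 + 2 \sqrt{14}}$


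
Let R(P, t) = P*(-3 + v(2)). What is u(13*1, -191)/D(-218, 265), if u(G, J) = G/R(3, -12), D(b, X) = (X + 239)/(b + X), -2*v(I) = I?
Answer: -611/6048 ≈ -0.10103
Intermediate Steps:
v(I) = -I/2
R(P, t) = -4*P (R(P, t) = P*(-3 - ½*2) = P*(-3 - 1) = P*(-4) = -4*P)
D(b, X) = (239 + X)/(X + b)
u(G, J) = -G/12 (u(G, J) = G/((-4*3)) = G/(-12) = G*(-1/12) = -G/12)
u(13*1, -191)/D(-218, 265) = (-13/12)/(((239 + 265)/(265 - 218))) = (-1/12*13)/((504/47)) = -13/(12*((1/47)*504)) = -13/(12*504/47) = -13/12*47/504 = -611/6048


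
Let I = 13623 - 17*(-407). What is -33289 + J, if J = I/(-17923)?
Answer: -596659289/17923 ≈ -33290.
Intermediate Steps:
I = 20542 (I = 13623 + 6919 = 20542)
J = -20542/17923 (J = 20542/(-17923) = 20542*(-1/17923) = -20542/17923 ≈ -1.1461)
-33289 + J = -33289 - 20542/17923 = -596659289/17923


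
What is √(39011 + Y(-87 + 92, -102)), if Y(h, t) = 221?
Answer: 8*√613 ≈ 198.07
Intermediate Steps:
√(39011 + Y(-87 + 92, -102)) = √(39011 + 221) = √39232 = 8*√613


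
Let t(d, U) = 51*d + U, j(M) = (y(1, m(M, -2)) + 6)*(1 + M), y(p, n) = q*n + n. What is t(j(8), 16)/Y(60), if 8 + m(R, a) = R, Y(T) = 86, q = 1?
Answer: 1385/43 ≈ 32.209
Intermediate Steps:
m(R, a) = -8 + R
y(p, n) = 2*n (y(p, n) = 1*n + n = n + n = 2*n)
j(M) = (1 + M)*(-10 + 2*M) (j(M) = (2*(-8 + M) + 6)*(1 + M) = ((-16 + 2*M) + 6)*(1 + M) = (-10 + 2*M)*(1 + M) = (1 + M)*(-10 + 2*M))
t(d, U) = U + 51*d
t(j(8), 16)/Y(60) = (16 + 51*(-10 - 8*8 + 2*8²))/86 = (16 + 51*(-10 - 64 + 2*64))*(1/86) = (16 + 51*(-10 - 64 + 128))*(1/86) = (16 + 51*54)*(1/86) = (16 + 2754)*(1/86) = 2770*(1/86) = 1385/43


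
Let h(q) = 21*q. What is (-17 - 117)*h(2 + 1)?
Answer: -8442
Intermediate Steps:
(-17 - 117)*h(2 + 1) = (-17 - 117)*(21*(2 + 1)) = -2814*3 = -134*63 = -8442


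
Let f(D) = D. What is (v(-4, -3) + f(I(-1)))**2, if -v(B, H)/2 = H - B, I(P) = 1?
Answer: 1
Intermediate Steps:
v(B, H) = -2*H + 2*B (v(B, H) = -2*(H - B) = -2*H + 2*B)
(v(-4, -3) + f(I(-1)))**2 = ((-2*(-3) + 2*(-4)) + 1)**2 = ((6 - 8) + 1)**2 = (-2 + 1)**2 = (-1)**2 = 1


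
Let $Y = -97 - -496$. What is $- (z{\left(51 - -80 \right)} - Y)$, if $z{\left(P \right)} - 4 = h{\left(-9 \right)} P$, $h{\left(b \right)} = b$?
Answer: $1574$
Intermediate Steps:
$z{\left(P \right)} = 4 - 9 P$
$Y = 399$ ($Y = -97 + 496 = 399$)
$- (z{\left(51 - -80 \right)} - Y) = - (\left(4 - 9 \left(51 - -80\right)\right) - 399) = - (\left(4 - 9 \left(51 + 80\right)\right) - 399) = - (\left(4 - 1179\right) - 399) = - (-1175 - 399) = \left(-1\right) \left(-1574\right) = 1574$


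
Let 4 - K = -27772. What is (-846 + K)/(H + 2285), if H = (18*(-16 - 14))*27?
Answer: -5386/2459 ≈ -2.1903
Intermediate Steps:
K = 27776 (K = 4 - 1*(-27772) = 4 + 27772 = 27776)
H = -14580 (H = (18*(-30))*27 = -540*27 = -14580)
(-846 + K)/(H + 2285) = (-846 + 27776)/(-14580 + 2285) = 26930/(-12295) = 26930*(-1/12295) = -5386/2459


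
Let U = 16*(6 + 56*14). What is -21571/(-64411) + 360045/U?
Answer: 4692703187/162831008 ≈ 28.819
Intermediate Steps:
U = 12640 (U = 16*(6 + 784) = 16*790 = 12640)
-21571/(-64411) + 360045/U = -21571/(-64411) + 360045/12640 = -21571*(-1/64411) + 360045*(1/12640) = 21571/64411 + 72009/2528 = 4692703187/162831008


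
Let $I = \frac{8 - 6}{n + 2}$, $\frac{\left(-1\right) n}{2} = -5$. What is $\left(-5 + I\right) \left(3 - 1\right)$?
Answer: $- \frac{29}{3} \approx -9.6667$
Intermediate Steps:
$n = 10$ ($n = \left(-2\right) \left(-5\right) = 10$)
$I = \frac{1}{6}$ ($I = \frac{8 - 6}{10 + 2} = \frac{2}{12} = 2 \cdot \frac{1}{12} = \frac{1}{6} \approx 0.16667$)
$\left(-5 + I\right) \left(3 - 1\right) = \left(-5 + \frac{1}{6}\right) \left(3 - 1\right) = - \frac{29 \left(3 - 1\right)}{6} = \left(- \frac{29}{6}\right) 2 = - \frac{29}{3}$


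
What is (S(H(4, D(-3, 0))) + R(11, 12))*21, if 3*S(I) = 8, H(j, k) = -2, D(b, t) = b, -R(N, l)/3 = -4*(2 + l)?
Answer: 3584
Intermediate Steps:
R(N, l) = 24 + 12*l (R(N, l) = -(-12)*(2 + l) = -3*(-8 - 4*l) = 24 + 12*l)
S(I) = 8/3 (S(I) = (⅓)*8 = 8/3)
(S(H(4, D(-3, 0))) + R(11, 12))*21 = (8/3 + (24 + 12*12))*21 = (8/3 + (24 + 144))*21 = (8/3 + 168)*21 = (512/3)*21 = 3584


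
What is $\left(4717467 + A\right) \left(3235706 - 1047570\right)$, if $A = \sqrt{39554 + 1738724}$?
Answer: $10322459371512 + 2188136 \sqrt{1778278} \approx 1.0325 \cdot 10^{13}$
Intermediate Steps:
$A = \sqrt{1778278} \approx 1333.5$
$\left(4717467 + A\right) \left(3235706 - 1047570\right) = \left(4717467 + \sqrt{1778278}\right) \left(3235706 - 1047570\right) = \left(4717467 + \sqrt{1778278}\right) 2188136 = 10322459371512 + 2188136 \sqrt{1778278}$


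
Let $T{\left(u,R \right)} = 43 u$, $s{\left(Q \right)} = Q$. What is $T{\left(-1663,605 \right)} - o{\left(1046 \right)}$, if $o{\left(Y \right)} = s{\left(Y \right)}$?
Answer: $-72555$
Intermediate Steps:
$o{\left(Y \right)} = Y$
$T{\left(-1663,605 \right)} - o{\left(1046 \right)} = 43 \left(-1663\right) - 1046 = -71509 - 1046 = -72555$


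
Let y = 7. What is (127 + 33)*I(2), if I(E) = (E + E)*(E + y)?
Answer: 5760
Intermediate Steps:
I(E) = 2*E*(7 + E) (I(E) = (E + E)*(E + 7) = (2*E)*(7 + E) = 2*E*(7 + E))
(127 + 33)*I(2) = (127 + 33)*(2*2*(7 + 2)) = 160*(2*2*9) = 160*36 = 5760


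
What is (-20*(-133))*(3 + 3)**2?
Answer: 95760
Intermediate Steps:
(-20*(-133))*(3 + 3)**2 = 2660*6**2 = 2660*36 = 95760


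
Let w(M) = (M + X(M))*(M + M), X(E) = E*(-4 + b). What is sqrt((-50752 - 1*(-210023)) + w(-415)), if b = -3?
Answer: I*sqrt(1907429) ≈ 1381.1*I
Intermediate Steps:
X(E) = -7*E (X(E) = E*(-4 - 3) = E*(-7) = -7*E)
w(M) = -12*M**2 (w(M) = (M - 7*M)*(M + M) = (-6*M)*(2*M) = -12*M**2)
sqrt((-50752 - 1*(-210023)) + w(-415)) = sqrt((-50752 - 1*(-210023)) - 12*(-415)**2) = sqrt((-50752 + 210023) - 12*172225) = sqrt(159271 - 2066700) = sqrt(-1907429) = I*sqrt(1907429)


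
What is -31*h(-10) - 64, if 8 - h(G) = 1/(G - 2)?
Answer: -3775/12 ≈ -314.58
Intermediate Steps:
h(G) = 8 - 1/(-2 + G) (h(G) = 8 - 1/(G - 2) = 8 - 1/(-2 + G))
-31*h(-10) - 64 = -31*(-17 + 8*(-10))/(-2 - 10) - 64 = -31*(-17 - 80)/(-12) - 64 = -(-31)*(-97)/12 - 64 = -31*97/12 - 64 = -3007/12 - 64 = -3775/12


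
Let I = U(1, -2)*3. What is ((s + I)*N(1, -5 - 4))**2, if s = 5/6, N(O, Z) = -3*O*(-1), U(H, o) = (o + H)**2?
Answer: 529/4 ≈ 132.25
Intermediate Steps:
U(H, o) = (H + o)**2
I = 3 (I = (1 - 2)**2*3 = (-1)**2*3 = 1*3 = 3)
N(O, Z) = 3*O
s = 5/6 (s = 5*(1/6) = 5/6 ≈ 0.83333)
((s + I)*N(1, -5 - 4))**2 = ((5/6 + 3)*(3*1))**2 = ((23/6)*3)**2 = (23/2)**2 = 529/4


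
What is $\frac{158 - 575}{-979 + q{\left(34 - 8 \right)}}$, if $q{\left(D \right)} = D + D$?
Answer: $\frac{139}{309} \approx 0.44984$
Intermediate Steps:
$q{\left(D \right)} = 2 D$
$\frac{158 - 575}{-979 + q{\left(34 - 8 \right)}} = \frac{158 - 575}{-979 + 2 \left(34 - 8\right)} = - \frac{417}{-979 + 2 \left(34 - 8\right)} = - \frac{417}{-979 + 2 \cdot 26} = - \frac{417}{-979 + 52} = - \frac{417}{-927} = \left(-417\right) \left(- \frac{1}{927}\right) = \frac{139}{309}$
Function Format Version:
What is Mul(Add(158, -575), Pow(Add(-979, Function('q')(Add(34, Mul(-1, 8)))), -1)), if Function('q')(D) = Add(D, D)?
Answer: Rational(139, 309) ≈ 0.44984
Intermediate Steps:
Function('q')(D) = Mul(2, D)
Mul(Add(158, -575), Pow(Add(-979, Function('q')(Add(34, Mul(-1, 8)))), -1)) = Mul(Add(158, -575), Pow(Add(-979, Mul(2, Add(34, Mul(-1, 8)))), -1)) = Mul(-417, Pow(Add(-979, Mul(2, Add(34, -8))), -1)) = Mul(-417, Pow(Add(-979, Mul(2, 26)), -1)) = Mul(-417, Pow(Add(-979, 52), -1)) = Mul(-417, Pow(-927, -1)) = Mul(-417, Rational(-1, 927)) = Rational(139, 309)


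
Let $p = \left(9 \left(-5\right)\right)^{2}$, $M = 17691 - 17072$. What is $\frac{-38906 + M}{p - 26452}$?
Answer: $\frac{38287}{24427} \approx 1.5674$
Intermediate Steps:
$M = 619$
$p = 2025$ ($p = \left(-45\right)^{2} = 2025$)
$\frac{-38906 + M}{p - 26452} = \frac{-38906 + 619}{2025 - 26452} = - \frac{38287}{-24427} = \left(-38287\right) \left(- \frac{1}{24427}\right) = \frac{38287}{24427}$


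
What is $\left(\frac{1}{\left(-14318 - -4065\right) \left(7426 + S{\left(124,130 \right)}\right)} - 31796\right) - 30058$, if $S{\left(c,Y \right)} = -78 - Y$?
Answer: $- \frac{4577576649517}{74006154} \approx -61854.0$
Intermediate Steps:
$\left(\frac{1}{\left(-14318 - -4065\right) \left(7426 + S{\left(124,130 \right)}\right)} - 31796\right) - 30058 = \left(\frac{1}{\left(-14318 - -4065\right) \left(7426 - 208\right)} - 31796\right) - 30058 = \left(\frac{1}{\left(-14318 + \left(-2249 + 6314\right)\right) \left(7426 - 208\right)} - 31796\right) - 30058 = \left(\frac{1}{\left(-14318 + 4065\right) \left(7426 - 208\right)} - 31796\right) - 30058 = \left(\frac{1}{\left(-10253\right) 7218} - 31796\right) - 30058 = \left(\frac{1}{-74006154} - 31796\right) - 30058 = \left(- \frac{1}{74006154} - 31796\right) - 30058 = - \frac{2353099672585}{74006154} - 30058 = - \frac{4577576649517}{74006154}$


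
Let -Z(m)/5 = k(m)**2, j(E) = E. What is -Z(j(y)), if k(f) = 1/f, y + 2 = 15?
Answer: 5/169 ≈ 0.029586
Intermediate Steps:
y = 13 (y = -2 + 15 = 13)
Z(m) = -5/m**2
-Z(j(y)) = -(-5)/13**2 = -(-5)/169 = -1*(-5/169) = 5/169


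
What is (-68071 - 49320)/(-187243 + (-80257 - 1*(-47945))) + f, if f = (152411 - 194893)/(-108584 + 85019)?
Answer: 161246059/68984181 ≈ 2.3374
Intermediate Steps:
f = 42482/23565 (f = -42482/(-23565) = -42482*(-1/23565) = 42482/23565 ≈ 1.8028)
(-68071 - 49320)/(-187243 + (-80257 - 1*(-47945))) + f = (-68071 - 49320)/(-187243 + (-80257 - 1*(-47945))) + 42482/23565 = -117391/(-187243 + (-80257 + 47945)) + 42482/23565 = -117391/(-187243 - 32312) + 42482/23565 = -117391/(-219555) + 42482/23565 = -117391*(-1/219555) + 42482/23565 = 117391/219555 + 42482/23565 = 161246059/68984181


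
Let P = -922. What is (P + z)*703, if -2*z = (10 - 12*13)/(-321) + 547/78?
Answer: -3621000449/5564 ≈ -6.5079e+5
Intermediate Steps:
z = -20775/5564 (z = -((10 - 12*13)/(-321) + 547/78)/2 = -((10 - 156)*(-1/321) + 547*(1/78))/2 = -(-146*(-1/321) + 547/78)/2 = -(146/321 + 547/78)/2 = -1/2*20775/2782 = -20775/5564 ≈ -3.7338)
(P + z)*703 = (-922 - 20775/5564)*703 = -5150783/5564*703 = -3621000449/5564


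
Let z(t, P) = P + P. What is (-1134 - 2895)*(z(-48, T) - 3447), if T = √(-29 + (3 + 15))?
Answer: 13887963 - 8058*I*√11 ≈ 1.3888e+7 - 26725.0*I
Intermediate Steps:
T = I*√11 (T = √(-29 + 18) = √(-11) = I*√11 ≈ 3.3166*I)
z(t, P) = 2*P
(-1134 - 2895)*(z(-48, T) - 3447) = (-1134 - 2895)*(2*(I*√11) - 3447) = -4029*(2*I*√11 - 3447) = -4029*(-3447 + 2*I*√11) = 13887963 - 8058*I*√11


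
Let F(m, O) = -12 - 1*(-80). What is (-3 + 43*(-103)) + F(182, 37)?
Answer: -4364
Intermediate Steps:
F(m, O) = 68 (F(m, O) = -12 + 80 = 68)
(-3 + 43*(-103)) + F(182, 37) = (-3 + 43*(-103)) + 68 = (-3 - 4429) + 68 = -4432 + 68 = -4364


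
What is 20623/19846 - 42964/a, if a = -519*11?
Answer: 970400251/113300814 ≈ 8.5648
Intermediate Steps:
a = -5709
20623/19846 - 42964/a = 20623/19846 - 42964/(-5709) = 20623*(1/19846) - 42964*(-1/5709) = 20623/19846 + 42964/5709 = 970400251/113300814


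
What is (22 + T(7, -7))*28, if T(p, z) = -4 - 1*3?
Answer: 420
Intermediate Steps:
T(p, z) = -7 (T(p, z) = -4 - 3 = -7)
(22 + T(7, -7))*28 = (22 - 7)*28 = 15*28 = 420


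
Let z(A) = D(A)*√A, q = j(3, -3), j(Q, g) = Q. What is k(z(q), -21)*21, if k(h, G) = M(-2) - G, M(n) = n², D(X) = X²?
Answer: 525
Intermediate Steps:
q = 3
z(A) = A^(5/2) (z(A) = A²*√A = A^(5/2))
k(h, G) = 4 - G (k(h, G) = (-2)² - G = 4 - G)
k(z(q), -21)*21 = (4 - 1*(-21))*21 = (4 + 21)*21 = 25*21 = 525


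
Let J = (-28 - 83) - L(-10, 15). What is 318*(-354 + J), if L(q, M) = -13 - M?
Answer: -138966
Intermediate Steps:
J = -83 (J = (-28 - 83) - (-13 - 1*15) = -111 - (-13 - 15) = -111 - 1*(-28) = -111 + 28 = -83)
318*(-354 + J) = 318*(-354 - 83) = 318*(-437) = -138966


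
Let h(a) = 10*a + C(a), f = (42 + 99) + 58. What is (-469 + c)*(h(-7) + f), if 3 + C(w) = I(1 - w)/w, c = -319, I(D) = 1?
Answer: -694228/7 ≈ -99175.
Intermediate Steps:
f = 199 (f = 141 + 58 = 199)
C(w) = -3 + 1/w
h(a) = -3 + 1/a + 10*a (h(a) = 10*a + (-3 + 1/a) = -3 + 1/a + 10*a)
(-469 + c)*(h(-7) + f) = (-469 - 319)*((-3 + 1/(-7) + 10*(-7)) + 199) = -788*((-3 - 1/7 - 70) + 199) = -788*(-512/7 + 199) = -788*881/7 = -694228/7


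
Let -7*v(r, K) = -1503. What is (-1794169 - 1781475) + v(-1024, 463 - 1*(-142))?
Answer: -25028005/7 ≈ -3.5754e+6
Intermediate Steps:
v(r, K) = 1503/7 (v(r, K) = -1/7*(-1503) = 1503/7)
(-1794169 - 1781475) + v(-1024, 463 - 1*(-142)) = (-1794169 - 1781475) + 1503/7 = -3575644 + 1503/7 = -25028005/7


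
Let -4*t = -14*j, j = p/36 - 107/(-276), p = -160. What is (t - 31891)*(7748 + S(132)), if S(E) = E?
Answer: -52042483865/207 ≈ -2.5141e+8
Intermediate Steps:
j = -3359/828 (j = -160/36 - 107/(-276) = -160*1/36 - 107*(-1/276) = -40/9 + 107/276 = -3359/828 ≈ -4.0568)
t = -23513/1656 (t = -(-7)*(-3359)/(2*828) = -1/4*23513/414 = -23513/1656 ≈ -14.199)
(t - 31891)*(7748 + S(132)) = (-23513/1656 - 31891)*(7748 + 132) = -52835009/1656*7880 = -52042483865/207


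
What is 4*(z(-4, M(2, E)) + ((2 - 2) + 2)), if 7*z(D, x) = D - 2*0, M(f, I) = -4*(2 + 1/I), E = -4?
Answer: 40/7 ≈ 5.7143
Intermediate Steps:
M(f, I) = -8 - 4/I
z(D, x) = D/7 (z(D, x) = (D - 2*0)/7 = (D + 0)/7 = D/7)
4*(z(-4, M(2, E)) + ((2 - 2) + 2)) = 4*((⅐)*(-4) + ((2 - 2) + 2)) = 4*(-4/7 + (0 + 2)) = 4*(-4/7 + 2) = 4*(10/7) = 40/7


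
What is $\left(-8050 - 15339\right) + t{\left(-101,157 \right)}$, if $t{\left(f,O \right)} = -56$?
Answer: $-23445$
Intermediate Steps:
$\left(-8050 - 15339\right) + t{\left(-101,157 \right)} = \left(-8050 - 15339\right) - 56 = -23389 - 56 = -23445$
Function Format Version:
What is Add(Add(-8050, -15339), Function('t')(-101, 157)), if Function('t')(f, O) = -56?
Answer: -23445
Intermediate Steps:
Add(Add(-8050, -15339), Function('t')(-101, 157)) = Add(Add(-8050, -15339), -56) = Add(-23389, -56) = -23445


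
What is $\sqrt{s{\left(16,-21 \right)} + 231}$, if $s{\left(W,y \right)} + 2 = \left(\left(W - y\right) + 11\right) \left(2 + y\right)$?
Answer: $i \sqrt{683} \approx 26.134 i$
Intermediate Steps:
$s{\left(W,y \right)} = -2 + \left(2 + y\right) \left(11 + W - y\right)$ ($s{\left(W,y \right)} = -2 + \left(\left(W - y\right) + 11\right) \left(2 + y\right) = -2 + \left(11 + W - y\right) \left(2 + y\right) = -2 + \left(2 + y\right) \left(11 + W - y\right)$)
$\sqrt{s{\left(16,-21 \right)} + 231} = \sqrt{\left(20 - \left(-21\right)^{2} + 2 \cdot 16 + 9 \left(-21\right) + 16 \left(-21\right)\right) + 231} = \sqrt{\left(20 - 441 + 32 - 189 - 336\right) + 231} = \sqrt{-914 + 231} = \sqrt{-683} = i \sqrt{683}$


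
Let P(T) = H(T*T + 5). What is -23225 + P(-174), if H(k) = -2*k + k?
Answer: -53506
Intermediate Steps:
H(k) = -k
P(T) = -5 - T² (P(T) = -(T*T + 5) = -(T² + 5) = -(5 + T²) = -5 - T²)
-23225 + P(-174) = -23225 + (-5 - 1*(-174)²) = -23225 + (-5 - 1*30276) = -23225 + (-5 - 30276) = -23225 - 30281 = -53506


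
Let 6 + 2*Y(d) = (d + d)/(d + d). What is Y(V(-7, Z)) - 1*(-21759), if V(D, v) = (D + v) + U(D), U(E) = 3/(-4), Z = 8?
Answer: 43513/2 ≈ 21757.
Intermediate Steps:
U(E) = -¾ (U(E) = 3*(-¼) = -¾)
V(D, v) = -¾ + D + v (V(D, v) = (D + v) - ¾ = -¾ + D + v)
Y(d) = -5/2 (Y(d) = -3 + ((d + d)/(d + d))/2 = -3 + ((2*d)/((2*d)))/2 = -3 + ((2*d)*(1/(2*d)))/2 = -3 + (½)*1 = -3 + ½ = -5/2)
Y(V(-7, Z)) - 1*(-21759) = -5/2 - 1*(-21759) = -5/2 + 21759 = 43513/2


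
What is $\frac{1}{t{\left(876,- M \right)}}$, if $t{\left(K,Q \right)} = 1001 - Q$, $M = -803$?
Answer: $\frac{1}{198} \approx 0.0050505$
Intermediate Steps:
$\frac{1}{t{\left(876,- M \right)}} = \frac{1}{1001 - \left(-1\right) \left(-803\right)} = \frac{1}{1001 - 803} = \frac{1}{198}$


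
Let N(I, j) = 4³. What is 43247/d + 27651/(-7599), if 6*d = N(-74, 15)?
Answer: 328339009/81056 ≈ 4050.8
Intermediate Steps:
N(I, j) = 64
d = 32/3 (d = (⅙)*64 = 32/3 ≈ 10.667)
43247/d + 27651/(-7599) = 43247/(32/3) + 27651/(-7599) = 43247*(3/32) + 27651*(-1/7599) = 129741/32 - 9217/2533 = 328339009/81056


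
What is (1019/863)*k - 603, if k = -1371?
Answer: -1917438/863 ≈ -2221.8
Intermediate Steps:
(1019/863)*k - 603 = (1019/863)*(-1371) - 603 = -1397049/863 - 603 = -1917438/863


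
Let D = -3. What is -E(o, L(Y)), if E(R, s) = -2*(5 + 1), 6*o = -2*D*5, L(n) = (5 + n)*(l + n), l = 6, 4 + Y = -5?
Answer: 12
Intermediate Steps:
Y = -9 (Y = -4 - 5 = -9)
L(n) = (5 + n)*(6 + n)
o = 5 (o = (-2*(-3)*5)/6 = (6*5)/6 = (1/6)*30 = 5)
E(R, s) = -12 (E(R, s) = -2*6 = -12)
-E(o, L(Y)) = -1*(-12) = 12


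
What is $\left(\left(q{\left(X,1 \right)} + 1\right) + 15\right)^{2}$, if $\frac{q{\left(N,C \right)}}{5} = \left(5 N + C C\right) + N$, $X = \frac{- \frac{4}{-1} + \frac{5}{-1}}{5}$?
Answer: $225$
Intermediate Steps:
$X = - \frac{1}{5}$ ($X = \left(\left(-4\right) \left(-1\right) + 5 \left(-1\right)\right) \frac{1}{5} = \left(4 - 5\right) \frac{1}{5} = \left(-1\right) \frac{1}{5} = - \frac{1}{5} \approx -0.2$)
$q{\left(N,C \right)} = 5 C^{2} + 30 N$ ($q{\left(N,C \right)} = 5 \left(\left(5 N + C C\right) + N\right) = 5 \left(\left(5 N + C^{2}\right) + N\right) = 5 \left(\left(C^{2} + 5 N\right) + N\right) = 5 \left(C^{2} + 6 N\right) = 5 C^{2} + 30 N$)
$\left(\left(q{\left(X,1 \right)} + 1\right) + 15\right)^{2} = \left(\left(\left(5 \cdot 1^{2} + 30 \left(- \frac{1}{5}\right)\right) + 1\right) + 15\right)^{2} = \left(\left(\left(5 \cdot 1 - 6\right) + 1\right) + 15\right)^{2} = \left(\left(\left(5 - 6\right) + 1\right) + 15\right)^{2} = \left(\left(-1 + 1\right) + 15\right)^{2} = \left(0 + 15\right)^{2} = 15^{2} = 225$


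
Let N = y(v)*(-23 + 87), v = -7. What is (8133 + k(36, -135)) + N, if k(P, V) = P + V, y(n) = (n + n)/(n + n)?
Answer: 8098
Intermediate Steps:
y(n) = 1 (y(n) = (2*n)/((2*n)) = (2*n)*(1/(2*n)) = 1)
N = 64 (N = 1*(-23 + 87) = 1*64 = 64)
(8133 + k(36, -135)) + N = (8133 + (36 - 135)) + 64 = (8133 - 99) + 64 = 8034 + 64 = 8098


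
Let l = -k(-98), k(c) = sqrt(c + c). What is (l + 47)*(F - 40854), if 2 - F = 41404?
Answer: -3866032 + 1151584*I ≈ -3.866e+6 + 1.1516e+6*I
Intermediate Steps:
F = -41402 (F = 2 - 1*41404 = 2 - 41404 = -41402)
k(c) = sqrt(2)*sqrt(c) (k(c) = sqrt(2*c) = sqrt(2)*sqrt(c))
l = -14*I (l = -sqrt(2)*sqrt(-98) = -sqrt(2)*7*I*sqrt(2) = -14*I ≈ -14.0*I)
(l + 47)*(F - 40854) = (-14*I + 47)*(-41402 - 40854) = (47 - 14*I)*(-82256) = -3866032 + 1151584*I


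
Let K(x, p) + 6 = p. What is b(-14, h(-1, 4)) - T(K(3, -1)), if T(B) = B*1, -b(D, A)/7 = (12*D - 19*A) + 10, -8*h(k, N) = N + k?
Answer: 8505/8 ≈ 1063.1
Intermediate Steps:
K(x, p) = -6 + p
h(k, N) = -N/8 - k/8 (h(k, N) = -(N + k)/8 = -N/8 - k/8)
b(D, A) = -70 - 84*D + 133*A (b(D, A) = -7*((12*D - 19*A) + 10) = -7*((-19*A + 12*D) + 10) = -7*(10 - 19*A + 12*D) = -70 - 84*D + 133*A)
T(B) = B
b(-14, h(-1, 4)) - T(K(3, -1)) = (-70 - 84*(-14) + 133*(-⅛*4 - ⅛*(-1))) - (-6 - 1) = (-70 + 1176 + 133*(-½ + ⅛)) - 1*(-7) = (-70 + 1176 + 133*(-3/8)) + 7 = (-70 + 1176 - 399/8) + 7 = 8449/8 + 7 = 8505/8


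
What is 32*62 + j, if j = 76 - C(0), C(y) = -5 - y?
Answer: 2065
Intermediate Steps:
j = 81 (j = 76 - (-5 - 1*0) = 76 - (-5 + 0) = 76 - 1*(-5) = 76 + 5 = 81)
32*62 + j = 32*62 + 81 = 1984 + 81 = 2065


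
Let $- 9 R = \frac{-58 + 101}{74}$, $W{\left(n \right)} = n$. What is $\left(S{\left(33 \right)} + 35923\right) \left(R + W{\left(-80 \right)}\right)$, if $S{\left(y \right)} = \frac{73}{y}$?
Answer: $- \frac{31608061418}{10989} \approx -2.8763 \cdot 10^{6}$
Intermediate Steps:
$R = - \frac{43}{666}$ ($R = - \frac{\left(-58 + 101\right) \frac{1}{74}}{9} = - \frac{43 \cdot \frac{1}{74}}{9} = \left(- \frac{1}{9}\right) \frac{43}{74} = - \frac{43}{666} \approx -0.064565$)
$\left(S{\left(33 \right)} + 35923\right) \left(R + W{\left(-80 \right)}\right) = \left(\frac{73}{33} + 35923\right) \left(- \frac{43}{666} - 80\right) = \left(73 \cdot \frac{1}{33} + 35923\right) \left(- \frac{53323}{666}\right) = \left(\frac{73}{33} + 35923\right) \left(- \frac{53323}{666}\right) = \frac{1185532}{33} \left(- \frac{53323}{666}\right) = - \frac{31608061418}{10989}$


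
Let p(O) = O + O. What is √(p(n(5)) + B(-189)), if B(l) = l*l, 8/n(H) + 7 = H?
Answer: √35713 ≈ 188.98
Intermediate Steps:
n(H) = 8/(-7 + H)
B(l) = l²
p(O) = 2*O
√(p(n(5)) + B(-189)) = √(2*(8/(-7 + 5)) + (-189)²) = √(2*(8/(-2)) + 35721) = √(2*(8*(-½)) + 35721) = √(2*(-4) + 35721) = √(-8 + 35721) = √35713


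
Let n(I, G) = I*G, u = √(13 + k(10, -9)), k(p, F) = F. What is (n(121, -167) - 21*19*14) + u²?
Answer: -25789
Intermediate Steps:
u = 2 (u = √(13 - 9) = √4 = 2)
n(I, G) = G*I
(n(121, -167) - 21*19*14) + u² = (-167*121 - 21*19*14) + 2² = (-20207 - 399*14) + 4 = (-20207 - 5586) + 4 = -25793 + 4 = -25789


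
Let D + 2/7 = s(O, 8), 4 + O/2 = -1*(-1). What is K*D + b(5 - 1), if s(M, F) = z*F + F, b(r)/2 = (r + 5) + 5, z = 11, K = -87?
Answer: -58094/7 ≈ -8299.1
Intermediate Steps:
O = -6 (O = -8 + 2*(-1*(-1)) = -8 + 2*1 = -8 + 2 = -6)
b(r) = 20 + 2*r (b(r) = 2*((r + 5) + 5) = 2*((5 + r) + 5) = 2*(10 + r) = 20 + 2*r)
s(M, F) = 12*F (s(M, F) = 11*F + F = 12*F)
D = 670/7 (D = -2/7 + 12*8 = -2/7 + 96 = 670/7 ≈ 95.714)
K*D + b(5 - 1) = -87*670/7 + (20 + 2*(5 - 1)) = -58290/7 + (20 + 2*4) = -58290/7 + (20 + 8) = -58290/7 + 28 = -58094/7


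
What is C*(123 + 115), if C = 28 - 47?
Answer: -4522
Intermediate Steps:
C = -19
C*(123 + 115) = -19*(123 + 115) = -19*238 = -4522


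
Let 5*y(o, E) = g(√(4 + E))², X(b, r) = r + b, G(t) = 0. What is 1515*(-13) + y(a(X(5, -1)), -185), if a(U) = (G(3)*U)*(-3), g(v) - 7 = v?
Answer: -98607/5 + 14*I*√181/5 ≈ -19721.0 + 37.67*I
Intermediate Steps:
X(b, r) = b + r
g(v) = 7 + v
a(U) = 0 (a(U) = (0*U)*(-3) = 0*(-3) = 0)
y(o, E) = (7 + √(4 + E))²/5
1515*(-13) + y(a(X(5, -1)), -185) = 1515*(-13) + (7 + √(4 - 185))²/5 = -19695 + (7 + √(-181))²/5 = -19695 + (7 + I*√181)²/5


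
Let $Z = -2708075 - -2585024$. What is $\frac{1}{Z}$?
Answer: $- \frac{1}{123051} \approx -8.1267 \cdot 10^{-6}$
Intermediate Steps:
$Z = -123051$ ($Z = -2708075 + 2585024 = -123051$)
$\frac{1}{Z} = \frac{1}{-123051} = - \frac{1}{123051}$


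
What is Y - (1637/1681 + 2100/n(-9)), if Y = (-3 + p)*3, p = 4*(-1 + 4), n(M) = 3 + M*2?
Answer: 279090/1681 ≈ 166.03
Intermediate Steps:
n(M) = 3 + 2*M
p = 12 (p = 4*3 = 12)
Y = 27 (Y = (-3 + 12)*3 = 9*3 = 27)
Y - (1637/1681 + 2100/n(-9)) = 27 - (1637/1681 + 2100/(3 + 2*(-9))) = 27 - (1637*(1/1681) + 2100/(3 - 18)) = 27 - (1637/1681 + 2100/(-15)) = 27 - (1637/1681 + 2100*(-1/15)) = 27 - (1637/1681 - 140) = 27 - 1*(-233703/1681) = 27 + 233703/1681 = 279090/1681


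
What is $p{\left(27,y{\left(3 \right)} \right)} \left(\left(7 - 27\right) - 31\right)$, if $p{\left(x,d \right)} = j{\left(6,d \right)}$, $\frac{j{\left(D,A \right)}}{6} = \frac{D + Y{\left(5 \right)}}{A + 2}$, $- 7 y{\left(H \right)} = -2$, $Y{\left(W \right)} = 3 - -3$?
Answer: $- \frac{3213}{2} \approx -1606.5$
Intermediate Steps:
$Y{\left(W \right)} = 6$ ($Y{\left(W \right)} = 3 + 3 = 6$)
$y{\left(H \right)} = \frac{2}{7}$ ($y{\left(H \right)} = \left(- \frac{1}{7}\right) \left(-2\right) = \frac{2}{7}$)
$j{\left(D,A \right)} = \frac{6 \left(6 + D\right)}{2 + A}$ ($j{\left(D,A \right)} = 6 \frac{D + 6}{A + 2} = 6 \frac{6 + D}{2 + A} = \frac{6 \left(6 + D\right)}{2 + A}$)
$p{\left(x,d \right)} = \frac{72}{2 + d}$ ($p{\left(x,d \right)} = \frac{6 \left(6 + 6\right)}{2 + d} = 6 \frac{1}{2 + d} 12 = \frac{72}{2 + d}$)
$p{\left(27,y{\left(3 \right)} \right)} \left(\left(7 - 27\right) - 31\right) = \frac{72}{2 + \frac{2}{7}} \left(\left(7 - 27\right) - 31\right) = \frac{72}{\frac{16}{7}} \left(-20 - 31\right) = 72 \cdot \frac{7}{16} \left(-51\right) = \frac{63}{2} \left(-51\right) = - \frac{3213}{2}$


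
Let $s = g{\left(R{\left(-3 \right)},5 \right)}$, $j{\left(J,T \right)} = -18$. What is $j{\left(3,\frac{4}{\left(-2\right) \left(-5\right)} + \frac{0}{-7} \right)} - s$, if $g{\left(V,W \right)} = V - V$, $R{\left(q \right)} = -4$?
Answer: $-18$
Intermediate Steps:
$g{\left(V,W \right)} = 0$
$s = 0$
$j{\left(3,\frac{4}{\left(-2\right) \left(-5\right)} + \frac{0}{-7} \right)} - s = -18 - 0 = -18 + 0 = -18$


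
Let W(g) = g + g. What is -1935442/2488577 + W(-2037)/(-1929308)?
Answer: -1861962635719/2400615757358 ≈ -0.77562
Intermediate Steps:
W(g) = 2*g
-1935442/2488577 + W(-2037)/(-1929308) = -1935442/2488577 + (2*(-2037))/(-1929308) = -1935442*1/2488577 - 4074*(-1/1929308) = -1935442/2488577 + 2037/964654 = -1861962635719/2400615757358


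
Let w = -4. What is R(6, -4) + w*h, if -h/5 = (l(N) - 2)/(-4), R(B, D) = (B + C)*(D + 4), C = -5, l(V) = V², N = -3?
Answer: -35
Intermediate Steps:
R(B, D) = (-5 + B)*(4 + D) (R(B, D) = (B - 5)*(D + 4) = (-5 + B)*(4 + D))
h = 35/4 (h = -5*((-3)² - 2)/(-4) = -5*(9 - 2)*(-1)/4 = -35*(-1)/4 = -5*(-7/4) = 35/4 ≈ 8.7500)
R(6, -4) + w*h = (-20 - 5*(-4) + 4*6 + 6*(-4)) - 4*35/4 = (-20 + 20 + 24 - 24) - 35 = 0 - 35 = -35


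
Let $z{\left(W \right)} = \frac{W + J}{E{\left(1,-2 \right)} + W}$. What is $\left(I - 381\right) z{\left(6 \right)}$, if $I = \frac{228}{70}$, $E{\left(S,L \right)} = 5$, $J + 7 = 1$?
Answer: $0$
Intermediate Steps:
$J = -6$ ($J = -7 + 1 = -6$)
$z{\left(W \right)} = \frac{-6 + W}{5 + W}$ ($z{\left(W \right)} = \frac{W - 6}{5 + W} = \frac{-6 + W}{5 + W}$)
$I = \frac{114}{35}$ ($I = 228 \cdot \frac{1}{70} = \frac{114}{35} \approx 3.2571$)
$\left(I - 381\right) z{\left(6 \right)} = \left(\frac{114}{35} - 381\right) \frac{-6 + 6}{5 + 6} = - \frac{13221 \cdot \frac{1}{11} \cdot 0}{35} = \left(- \frac{13221}{35}\right) 0 = 0$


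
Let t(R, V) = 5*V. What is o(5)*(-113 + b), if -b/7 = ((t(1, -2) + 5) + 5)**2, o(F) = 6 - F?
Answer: -113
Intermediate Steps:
b = 0 (b = -7*((5*(-2) + 5) + 5)**2 = -7*((-10 + 5) + 5)**2 = -7*(-5 + 5)**2 = -7*0**2 = -7*0 = 0)
o(5)*(-113 + b) = (6 - 1*5)*(-113 + 0) = (6 - 5)*(-113) = 1*(-113) = -113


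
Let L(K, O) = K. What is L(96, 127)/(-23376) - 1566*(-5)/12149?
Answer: 3788912/5916563 ≈ 0.64039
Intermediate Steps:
L(96, 127)/(-23376) - 1566*(-5)/12149 = 96/(-23376) - 1566*(-5)/12149 = 96*(-1/23376) + 7830*(1/12149) = -2/487 + 7830/12149 = 3788912/5916563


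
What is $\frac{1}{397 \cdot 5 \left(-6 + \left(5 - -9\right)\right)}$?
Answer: $\frac{1}{15880} \approx 6.2972 \cdot 10^{-5}$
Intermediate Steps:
$\frac{1}{397 \cdot 5 \left(-6 + \left(5 - -9\right)\right)} = \frac{1}{397 \cdot 5 \left(-6 + \left(5 + 9\right)\right)} = \frac{1}{397 \cdot 5 \left(-6 + 14\right)} = \frac{1}{397 \cdot 5 \cdot 8} = \frac{1}{397 \cdot 40} = \frac{1}{15880}$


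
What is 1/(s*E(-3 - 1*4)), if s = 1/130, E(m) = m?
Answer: -130/7 ≈ -18.571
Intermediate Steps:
s = 1/130 ≈ 0.0076923
1/(s*E(-3 - 1*4)) = 1/((-3 - 1*4)/130) = 1/((-3 - 4)/130) = 1/((1/130)*(-7)) = 1/(-7/130) = -130/7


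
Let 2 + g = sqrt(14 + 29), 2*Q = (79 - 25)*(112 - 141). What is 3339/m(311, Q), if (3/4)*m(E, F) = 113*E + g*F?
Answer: 52530579/754964488 + 1120473*sqrt(43)/754964488 ≈ 0.079312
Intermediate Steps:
Q = -783 (Q = ((79 - 25)*(112 - 141))/2 = (54*(-29))/2 = (1/2)*(-1566) = -783)
g = -2 + sqrt(43) (g = -2 + sqrt(14 + 29) = -2 + sqrt(43) ≈ 4.5574)
m(E, F) = 452*E/3 + 4*F*(-2 + sqrt(43))/3 (m(E, F) = 4*(113*E + (-2 + sqrt(43))*F)/3 = 4*(113*E + F*(-2 + sqrt(43)))/3 = 452*E/3 + 4*F*(-2 + sqrt(43))/3)
3339/m(311, Q) = 3339/((452/3)*311 - 4/3*(-783)*(2 - sqrt(43))) = 3339/(140572/3 + (2088 - 1044*sqrt(43))) = 3339/(146836/3 - 1044*sqrt(43))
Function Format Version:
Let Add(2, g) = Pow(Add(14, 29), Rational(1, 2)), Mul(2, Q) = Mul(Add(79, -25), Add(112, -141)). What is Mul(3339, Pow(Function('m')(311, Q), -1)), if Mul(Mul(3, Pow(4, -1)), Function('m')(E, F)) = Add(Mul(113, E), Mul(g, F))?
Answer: Add(Rational(52530579, 754964488), Mul(Rational(1120473, 754964488), Pow(43, Rational(1, 2)))) ≈ 0.079312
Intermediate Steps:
Q = -783 (Q = Mul(Rational(1, 2), Mul(Add(79, -25), Add(112, -141))) = Mul(Rational(1, 2), Mul(54, -29)) = Mul(Rational(1, 2), -1566) = -783)
g = Add(-2, Pow(43, Rational(1, 2))) (g = Add(-2, Pow(Add(14, 29), Rational(1, 2))) = Add(-2, Pow(43, Rational(1, 2))) ≈ 4.5574)
Function('m')(E, F) = Add(Mul(Rational(452, 3), E), Mul(Rational(4, 3), F, Add(-2, Pow(43, Rational(1, 2))))) (Function('m')(E, F) = Mul(Rational(4, 3), Add(Mul(113, E), Mul(Add(-2, Pow(43, Rational(1, 2))), F))) = Mul(Rational(4, 3), Add(Mul(113, E), Mul(F, Add(-2, Pow(43, Rational(1, 2)))))) = Add(Mul(Rational(452, 3), E), Mul(Rational(4, 3), F, Add(-2, Pow(43, Rational(1, 2))))))
Mul(3339, Pow(Function('m')(311, Q), -1)) = Mul(3339, Pow(Add(Mul(Rational(452, 3), 311), Mul(Rational(-4, 3), -783, Add(2, Mul(-1, Pow(43, Rational(1, 2)))))), -1)) = Mul(3339, Pow(Add(Rational(140572, 3), Add(2088, Mul(-1044, Pow(43, Rational(1, 2))))), -1)) = Mul(3339, Pow(Add(Rational(146836, 3), Mul(-1044, Pow(43, Rational(1, 2)))), -1))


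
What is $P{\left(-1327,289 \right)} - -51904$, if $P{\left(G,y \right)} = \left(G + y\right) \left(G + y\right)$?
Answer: $1129348$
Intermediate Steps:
$P{\left(G,y \right)} = \left(G + y\right)^{2}$
$P{\left(-1327,289 \right)} - -51904 = \left(-1327 + 289\right)^{2} - -51904 = \left(-1038\right)^{2} + 51904 = 1077444 + 51904 = 1129348$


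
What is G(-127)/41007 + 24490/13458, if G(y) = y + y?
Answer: 166807183/91978701 ≈ 1.8135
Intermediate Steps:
G(y) = 2*y
G(-127)/41007 + 24490/13458 = (2*(-127))/41007 + 24490/13458 = -254*1/41007 + 24490*(1/13458) = -254/41007 + 12245/6729 = 166807183/91978701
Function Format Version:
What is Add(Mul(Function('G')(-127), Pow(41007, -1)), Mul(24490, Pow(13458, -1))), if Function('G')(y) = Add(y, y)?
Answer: Rational(166807183, 91978701) ≈ 1.8135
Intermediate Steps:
Function('G')(y) = Mul(2, y)
Add(Mul(Function('G')(-127), Pow(41007, -1)), Mul(24490, Pow(13458, -1))) = Add(Mul(Mul(2, -127), Pow(41007, -1)), Mul(24490, Pow(13458, -1))) = Add(Mul(-254, Rational(1, 41007)), Mul(24490, Rational(1, 13458))) = Add(Rational(-254, 41007), Rational(12245, 6729)) = Rational(166807183, 91978701)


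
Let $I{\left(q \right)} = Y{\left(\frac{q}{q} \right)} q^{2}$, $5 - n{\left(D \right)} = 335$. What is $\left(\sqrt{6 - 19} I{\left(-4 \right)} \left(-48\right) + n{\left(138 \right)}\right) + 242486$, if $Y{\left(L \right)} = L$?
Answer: $242156 - 768 i \sqrt{13} \approx 2.4216 \cdot 10^{5} - 2769.1 i$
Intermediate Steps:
$n{\left(D \right)} = -330$ ($n{\left(D \right)} = 5 - 335 = -330$)
$I{\left(q \right)} = q^{2}$ ($I{\left(q \right)} = \frac{q}{q} q^{2} = 1 q^{2} = q^{2}$)
$\left(\sqrt{6 - 19} I{\left(-4 \right)} \left(-48\right) + n{\left(138 \right)}\right) + 242486 = \left(\sqrt{6 - 19} \left(-4\right)^{2} \left(-48\right) - 330\right) + 242486 = \left(\sqrt{-13} \cdot 16 \left(-48\right) - 330\right) + 242486 = \left(i \sqrt{13} \cdot 16 \left(-48\right) - 330\right) + 242486 = \left(16 i \sqrt{13} \left(-48\right) - 330\right) + 242486 = \left(- 768 i \sqrt{13} - 330\right) + 242486 = \left(-330 - 768 i \sqrt{13}\right) + 242486 = 242156 - 768 i \sqrt{13}$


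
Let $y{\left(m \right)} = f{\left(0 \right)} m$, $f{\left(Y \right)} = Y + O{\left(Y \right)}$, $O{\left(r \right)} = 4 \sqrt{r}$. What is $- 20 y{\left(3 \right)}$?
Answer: $0$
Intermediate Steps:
$f{\left(Y \right)} = Y + 4 \sqrt{Y}$
$y{\left(m \right)} = 0$ ($y{\left(m \right)} = \left(0 + 4 \sqrt{0}\right) m = \left(0 + 4 \cdot 0\right) m = \left(0 + 0\right) m = 0 m = 0$)
$- 20 y{\left(3 \right)} = \left(-20\right) 0 = 0$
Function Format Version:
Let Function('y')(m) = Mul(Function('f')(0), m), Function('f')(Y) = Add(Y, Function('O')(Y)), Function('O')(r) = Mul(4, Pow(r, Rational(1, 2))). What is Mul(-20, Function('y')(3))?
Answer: 0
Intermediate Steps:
Function('f')(Y) = Add(Y, Mul(4, Pow(Y, Rational(1, 2))))
Function('y')(m) = 0 (Function('y')(m) = Mul(Add(0, Mul(4, Pow(0, Rational(1, 2)))), m) = Mul(Add(0, Mul(4, 0)), m) = Mul(Add(0, 0), m) = Mul(0, m) = 0)
Mul(-20, Function('y')(3)) = Mul(-20, 0) = 0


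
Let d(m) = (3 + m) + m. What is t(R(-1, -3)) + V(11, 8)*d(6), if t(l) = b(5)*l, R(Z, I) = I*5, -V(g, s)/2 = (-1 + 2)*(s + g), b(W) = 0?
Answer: -570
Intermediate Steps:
V(g, s) = -2*g - 2*s (V(g, s) = -2*(-1 + 2)*(s + g) = -2*(g + s) = -2*g - 2*s)
R(Z, I) = 5*I
d(m) = 3 + 2*m
t(l) = 0 (t(l) = 0*l = 0)
t(R(-1, -3)) + V(11, 8)*d(6) = 0 + (-2*11 - 2*8)*(3 + 2*6) = 0 + (-22 - 16)*(3 + 12) = 0 - 38*15 = 0 - 570 = -570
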